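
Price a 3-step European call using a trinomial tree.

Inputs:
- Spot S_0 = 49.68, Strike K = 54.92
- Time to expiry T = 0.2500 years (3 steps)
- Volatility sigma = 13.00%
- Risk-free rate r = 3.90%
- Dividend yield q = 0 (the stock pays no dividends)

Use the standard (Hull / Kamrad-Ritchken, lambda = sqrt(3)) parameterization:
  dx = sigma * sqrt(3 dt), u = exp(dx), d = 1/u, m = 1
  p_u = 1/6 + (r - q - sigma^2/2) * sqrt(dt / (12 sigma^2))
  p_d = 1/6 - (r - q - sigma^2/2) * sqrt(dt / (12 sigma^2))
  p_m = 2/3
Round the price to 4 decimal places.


dt = T/N = 0.083333; dx = sigma*sqrt(3*dt) = 0.065000
u = exp(dx) = 1.067159; d = 1/u = 0.937067
p_u = 0.186250, p_m = 0.666667, p_d = 0.147083
Discount per step: exp(-r*dt) = 0.996755
Stock lattice S(k, j) with j the centered position index:
  k=0: S(0,+0) = 49.6800
  k=1: S(1,-1) = 46.5535; S(1,+0) = 49.6800; S(1,+1) = 53.0165
  k=2: S(2,-2) = 43.6238; S(2,-1) = 46.5535; S(2,+0) = 49.6800; S(2,+1) = 53.0165; S(2,+2) = 56.5770
  k=3: S(3,-3) = 40.8784; S(3,-2) = 43.6238; S(3,-1) = 46.5535; S(3,+0) = 49.6800; S(3,+1) = 53.0165; S(3,+2) = 56.5770; S(3,+3) = 60.3766
Terminal payoffs V(N, j) = max(S_T - K, 0):
  V(3,-3) = 0.000000; V(3,-2) = 0.000000; V(3,-1) = 0.000000; V(3,+0) = 0.000000; V(3,+1) = 0.000000; V(3,+2) = 1.656994; V(3,+3) = 5.456650
Backward induction: V(k, j) = exp(-r*dt) * [p_u * V(k+1, j+1) + p_m * V(k+1, j) + p_d * V(k+1, j-1)]
  V(2,-2) = exp(-r*dt) * [p_u*0.000000 + p_m*0.000000 + p_d*0.000000] = 0.000000
  V(2,-1) = exp(-r*dt) * [p_u*0.000000 + p_m*0.000000 + p_d*0.000000] = 0.000000
  V(2,+0) = exp(-r*dt) * [p_u*0.000000 + p_m*0.000000 + p_d*0.000000] = 0.000000
  V(2,+1) = exp(-r*dt) * [p_u*1.656994 + p_m*0.000000 + p_d*0.000000] = 0.307614
  V(2,+2) = exp(-r*dt) * [p_u*5.456650 + p_m*1.656994 + p_d*0.000000] = 2.114082
  V(1,-1) = exp(-r*dt) * [p_u*0.000000 + p_m*0.000000 + p_d*0.000000] = 0.000000
  V(1,+0) = exp(-r*dt) * [p_u*0.307614 + p_m*0.000000 + p_d*0.000000] = 0.057107
  V(1,+1) = exp(-r*dt) * [p_u*2.114082 + p_m*0.307614 + p_d*0.000000] = 0.596881
  V(0,+0) = exp(-r*dt) * [p_u*0.596881 + p_m*0.057107 + p_d*0.000000] = 0.148756

Answer: Price = V(0,0) = 0.1488


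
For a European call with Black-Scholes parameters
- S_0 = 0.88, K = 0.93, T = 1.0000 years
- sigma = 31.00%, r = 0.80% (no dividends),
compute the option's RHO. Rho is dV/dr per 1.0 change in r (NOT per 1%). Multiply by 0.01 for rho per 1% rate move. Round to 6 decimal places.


Answer: Rho = 0.349889

Derivation:
d1 = 0.0025397462; d2 = -0.3074602538
phi(d1) = 0.3989409938; exp(-qT) = 1.0000000000; exp(-rT) = 0.9920319148
N(d2) = 0.3792465358
Rho = K*T*exp(-rT)*N(d2) = 0.9300 * 1.0000 * 0.9920319148 * 0.3792465358 = 0.349889


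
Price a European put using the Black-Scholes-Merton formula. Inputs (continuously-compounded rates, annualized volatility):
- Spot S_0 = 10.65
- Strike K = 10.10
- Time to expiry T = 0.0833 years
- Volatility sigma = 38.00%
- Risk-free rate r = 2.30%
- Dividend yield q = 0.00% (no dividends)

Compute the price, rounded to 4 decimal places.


Answer: Price = 0.2243

Derivation:
d1 = (ln(S/K) + (r - q + 0.5*sigma^2) * T) / (sigma * sqrt(T)) = 0.55577703
d2 = d1 - sigma * sqrt(T) = 0.44610242
exp(-rT) = 0.99808593; exp(-qT) = 1.00000000
P = K * exp(-rT) * N(-d2) - S_0 * exp(-qT) * N(-d1)
N(-d1) = 0.28918165; N(-d2) = 0.32776163
P = 10.1000 * 0.99808593 * 0.32776163 - 10.6500 * 1.00000000 * 0.28918165 = 0.2243


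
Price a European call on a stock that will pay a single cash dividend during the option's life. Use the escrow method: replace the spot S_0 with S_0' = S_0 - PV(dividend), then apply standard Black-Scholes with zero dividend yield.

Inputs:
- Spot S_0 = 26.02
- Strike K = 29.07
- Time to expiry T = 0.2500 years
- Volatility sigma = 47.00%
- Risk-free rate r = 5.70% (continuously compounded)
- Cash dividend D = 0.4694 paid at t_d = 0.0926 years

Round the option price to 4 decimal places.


Answer: Price = 1.2769

Derivation:
PV(D) = D * exp(-r * t_d) = 0.4694 * 0.99473571 = 0.46692894
S_0' = S_0 - PV(D) = 26.0200 - 0.46692894 = 25.55307106
d1 = (ln(S_0'/K) + (r + sigma^2/2)*T) / (sigma*sqrt(T)) = -0.37058173
d2 = d1 - sigma*sqrt(T) = -0.60558173
exp(-rT) = 0.98585105
N(d1) = 0.35547455; N(d2) = 0.27239627
C = S_0' * N(d1) - K * exp(-rT) * N(d2) = 25.55307106 * 0.35547455 - 29.0700 * 0.98585105 * 0.27239627 = 1.2769


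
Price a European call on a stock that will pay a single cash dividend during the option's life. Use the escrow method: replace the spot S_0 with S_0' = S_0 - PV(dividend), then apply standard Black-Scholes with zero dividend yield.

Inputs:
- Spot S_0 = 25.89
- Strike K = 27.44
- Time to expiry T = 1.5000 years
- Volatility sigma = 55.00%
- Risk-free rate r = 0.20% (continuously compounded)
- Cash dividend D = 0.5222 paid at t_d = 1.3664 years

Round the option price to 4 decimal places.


Answer: Price = 6.0007

Derivation:
PV(D) = D * exp(-r * t_d) = 0.5222 * 0.99727093 = 0.52077488
S_0' = S_0 - PV(D) = 25.8900 - 0.52077488 = 25.36922512
d1 = (ln(S_0'/K) + (r + sigma^2/2)*T) / (sigma*sqrt(T)) = 0.22477413
d2 = d1 - sigma*sqrt(T) = -0.44883555
exp(-rT) = 0.99700450
N(d1) = 0.58892250; N(d2) = 0.32677514
C = S_0' * N(d1) - K * exp(-rT) * N(d2) = 25.36922512 * 0.58892250 - 27.4400 * 0.99700450 * 0.32677514 = 6.0007


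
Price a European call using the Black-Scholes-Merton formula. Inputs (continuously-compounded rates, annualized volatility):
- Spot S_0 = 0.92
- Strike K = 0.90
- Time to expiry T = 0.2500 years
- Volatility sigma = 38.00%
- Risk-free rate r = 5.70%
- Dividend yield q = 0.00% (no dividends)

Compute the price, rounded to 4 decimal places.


d1 = (ln(S/K) + (r - q + 0.5*sigma^2) * T) / (sigma * sqrt(T)) = 0.28567846
d2 = d1 - sigma * sqrt(T) = 0.09567846
exp(-rT) = 0.98585105; exp(-qT) = 1.00000000
C = S_0 * exp(-qT) * N(d1) - K * exp(-rT) * N(d2)
N(d1) = 0.61243780; N(d2) = 0.53811202
C = 0.9200 * 1.00000000 * 0.61243780 - 0.9000 * 0.98585105 * 0.53811202 = 0.0860

Answer: Price = 0.0860


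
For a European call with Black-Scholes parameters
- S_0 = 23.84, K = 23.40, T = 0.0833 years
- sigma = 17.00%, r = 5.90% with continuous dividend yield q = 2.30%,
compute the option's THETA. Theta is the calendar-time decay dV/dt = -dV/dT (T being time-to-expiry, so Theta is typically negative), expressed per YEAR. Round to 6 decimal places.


d1 = 0.4653281335; d2 = 0.4162631765
phi(d1) = 0.3580066673; exp(-qT) = 0.9980859342; exp(-rT) = 0.9950973574
Theta = -S*exp(-qT)*phi(d1)*sigma/(2*sqrt(T)) - r*K*exp(-rT)*N(d2) + q*S*exp(-qT)*N(d1)
N(d1) = 0.6791517546; N(d2) = 0.6613912825; sqrt(T) = 0.2886173938
Term 1 = -23.8400 * 0.9980859342 * 0.3580066673 * 0.1700 / (2 * 0.2886173938) = -2.5087750738
Term 2 = -0.0590 * 23.4000 * 0.9950973574 * 0.6613912825 = -0.9086401193
Term 3 = 0.0230 * 23.8400 * 0.9980859342 * 0.6791517546 = 0.3716797064
Theta = -2.5087750738 + (-0.9086401193) + (0.3716797064) = -3.045735

Answer: Theta = -3.045735


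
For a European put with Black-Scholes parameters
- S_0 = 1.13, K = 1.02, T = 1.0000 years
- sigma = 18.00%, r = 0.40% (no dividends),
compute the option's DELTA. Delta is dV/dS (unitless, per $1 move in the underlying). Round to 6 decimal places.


Answer: Delta = -0.247874

Derivation:
d1 = 0.6811944746; d2 = 0.5011944746
phi(d1) = 0.3163356362; exp(-qT) = 1.0000000000; exp(-rT) = 0.9960079893
N(-d1) = 0.2478742219
Delta = -exp(-qT) * N(-d1) = -1.0000000000 * 0.2478742219 = -0.247874


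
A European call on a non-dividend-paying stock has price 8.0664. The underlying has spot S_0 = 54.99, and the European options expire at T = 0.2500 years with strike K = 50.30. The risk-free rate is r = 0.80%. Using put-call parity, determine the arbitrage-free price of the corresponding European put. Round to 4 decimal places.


Put-call parity: C - P = S_0 * exp(-qT) - K * exp(-rT).
S_0 * exp(-qT) = 54.9900 * 1.00000000 = 54.99000000
K * exp(-rT) = 50.3000 * 0.99800200 = 50.19950053
P = C - S*exp(-qT) + K*exp(-rT)
P = 8.0664 - 54.99000000 + 50.19950053 = 3.2759

Answer: Put price = 3.2759


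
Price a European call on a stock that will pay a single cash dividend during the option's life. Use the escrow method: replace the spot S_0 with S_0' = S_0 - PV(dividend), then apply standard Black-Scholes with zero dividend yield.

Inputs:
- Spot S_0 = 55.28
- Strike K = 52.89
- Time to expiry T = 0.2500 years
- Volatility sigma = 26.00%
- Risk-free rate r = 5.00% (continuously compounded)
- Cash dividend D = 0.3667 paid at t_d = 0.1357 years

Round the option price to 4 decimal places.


Answer: Price = 4.3212

Derivation:
PV(D) = D * exp(-r * t_d) = 0.3667 * 0.99323797 = 0.36422036
S_0' = S_0 - PV(D) = 55.2800 - 0.36422036 = 54.91577964
d1 = (ln(S_0'/K) + (r + sigma^2/2)*T) / (sigma*sqrt(T)) = 0.45028036
d2 = d1 - sigma*sqrt(T) = 0.32028036
exp(-rT) = 0.98757780
N(d1) = 0.67374585; N(d2) = 0.62562210
C = S_0' * N(d1) - K * exp(-rT) * N(d2) = 54.91577964 * 0.67374585 - 52.8900 * 0.98757780 * 0.62562210 = 4.3212


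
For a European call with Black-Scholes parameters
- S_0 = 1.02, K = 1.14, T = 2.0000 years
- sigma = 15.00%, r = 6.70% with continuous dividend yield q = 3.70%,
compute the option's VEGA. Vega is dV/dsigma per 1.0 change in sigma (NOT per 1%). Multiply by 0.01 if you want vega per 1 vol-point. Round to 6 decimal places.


Answer: Vega = 0.529548

Derivation:
d1 = -0.1354139425; d2 = -0.3475459769
phi(d1) = 0.3953013075; exp(-qT) = 0.9286716938; exp(-rT) = 0.8745900646
Vega = S * exp(-qT) * phi(d1) * sqrt(T) = 1.0200 * 0.9286716938 * 0.3953013075 * 1.4142135624 = 0.529548


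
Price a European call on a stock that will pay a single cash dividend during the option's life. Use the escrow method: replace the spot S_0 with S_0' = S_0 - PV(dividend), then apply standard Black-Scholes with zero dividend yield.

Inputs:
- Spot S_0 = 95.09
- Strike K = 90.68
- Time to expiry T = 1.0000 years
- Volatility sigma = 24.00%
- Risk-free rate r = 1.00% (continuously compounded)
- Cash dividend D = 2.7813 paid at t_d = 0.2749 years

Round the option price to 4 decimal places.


Answer: Price = 10.0242

Derivation:
PV(D) = D * exp(-r * t_d) = 2.7813 * 0.99725478 = 2.77366471
S_0' = S_0 - PV(D) = 95.0900 - 2.77366471 = 92.31633529
d1 = (ln(S_0'/K) + (r + sigma^2/2)*T) / (sigma*sqrt(T)) = 0.23618450
d2 = d1 - sigma*sqrt(T) = -0.00381550
exp(-rT) = 0.99004983
N(d1) = 0.59335525; N(d2) = 0.49847784
C = S_0' * N(d1) - K * exp(-rT) * N(d2) = 92.31633529 * 0.59335525 - 90.6800 * 0.99004983 * 0.49847784 = 10.0242


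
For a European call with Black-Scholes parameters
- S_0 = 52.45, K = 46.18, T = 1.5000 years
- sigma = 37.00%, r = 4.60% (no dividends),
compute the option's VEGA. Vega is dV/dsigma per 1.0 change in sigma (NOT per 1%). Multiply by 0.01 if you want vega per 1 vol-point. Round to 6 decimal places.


Answer: Vega = 20.614433

Derivation:
d1 = 0.6597921979; d2 = 0.2066365955
phi(d1) = 0.3209078061; exp(-qT) = 1.0000000000; exp(-rT) = 0.9333266801
Vega = S * exp(-qT) * phi(d1) * sqrt(T) = 52.4500 * 1.0000000000 * 0.3209078061 * 1.2247448714 = 20.614433


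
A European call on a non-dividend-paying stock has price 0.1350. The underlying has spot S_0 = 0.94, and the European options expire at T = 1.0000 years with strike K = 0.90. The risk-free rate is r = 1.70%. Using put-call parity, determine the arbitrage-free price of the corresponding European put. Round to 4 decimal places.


Answer: Put price = 0.0798

Derivation:
Put-call parity: C - P = S_0 * exp(-qT) - K * exp(-rT).
S_0 * exp(-qT) = 0.9400 * 1.00000000 = 0.94000000
K * exp(-rT) = 0.9000 * 0.98314368 = 0.88482932
P = C - S*exp(-qT) + K*exp(-rT)
P = 0.1350 - 0.94000000 + 0.88482932 = 0.0798


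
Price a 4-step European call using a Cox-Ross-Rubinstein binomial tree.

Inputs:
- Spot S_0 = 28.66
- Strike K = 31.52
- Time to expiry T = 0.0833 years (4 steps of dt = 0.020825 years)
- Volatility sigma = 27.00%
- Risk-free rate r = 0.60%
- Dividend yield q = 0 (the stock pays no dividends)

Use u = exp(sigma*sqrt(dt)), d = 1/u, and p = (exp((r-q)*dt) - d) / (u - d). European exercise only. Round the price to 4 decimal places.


dt = T/N = 0.020825
u = exp(sigma*sqrt(dt)) = 1.039732; d = 1/u = 0.961786
p = (exp((r-q)*dt) - d) / (u - d) = 0.491864
Discount per step: exp(-r*dt) = 0.999875
Stock lattice S(k, i) with i counting down-moves:
  k=0: S(0,0) = 28.6600
  k=1: S(1,0) = 29.7987; S(1,1) = 27.5648
  k=2: S(2,0) = 30.9827; S(2,1) = 28.6600; S(2,2) = 26.5114
  k=3: S(3,0) = 32.2137; S(3,1) = 29.7987; S(3,2) = 27.5648; S(3,3) = 25.4983
  k=4: S(4,0) = 33.4936; S(4,1) = 30.9827; S(4,2) = 28.6600; S(4,3) = 26.5114; S(4,4) = 24.5239
Terminal payoffs V(N, i) = max(S_T - K, 0):
  V(4,0) = 1.973648; V(4,1) = 0.000000; V(4,2) = 0.000000; V(4,3) = 0.000000; V(4,4) = 0.000000
Backward induction: V(k, i) = exp(-r*dt) * [p * V(k+1, i) + (1-p) * V(k+1, i+1)].
  V(3,0) = exp(-r*dt) * [p*1.973648 + (1-p)*0.000000] = 0.970644
  V(3,1) = exp(-r*dt) * [p*0.000000 + (1-p)*0.000000] = 0.000000
  V(3,2) = exp(-r*dt) * [p*0.000000 + (1-p)*0.000000] = 0.000000
  V(3,3) = exp(-r*dt) * [p*0.000000 + (1-p)*0.000000] = 0.000000
  V(2,0) = exp(-r*dt) * [p*0.970644 + (1-p)*0.000000] = 0.477365
  V(2,1) = exp(-r*dt) * [p*0.000000 + (1-p)*0.000000] = 0.000000
  V(2,2) = exp(-r*dt) * [p*0.000000 + (1-p)*0.000000] = 0.000000
  V(1,0) = exp(-r*dt) * [p*0.477365 + (1-p)*0.000000] = 0.234769
  V(1,1) = exp(-r*dt) * [p*0.000000 + (1-p)*0.000000] = 0.000000
  V(0,0) = exp(-r*dt) * [p*0.234769 + (1-p)*0.000000] = 0.115460

Answer: Price = V(0,0) = 0.1155


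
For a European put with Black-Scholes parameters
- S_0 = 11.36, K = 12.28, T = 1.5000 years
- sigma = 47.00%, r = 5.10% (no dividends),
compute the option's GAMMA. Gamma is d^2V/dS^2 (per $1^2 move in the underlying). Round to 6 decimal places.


d1 = 0.2854289474; d2 = -0.2902011421
phi(d1) = 0.3830179687; exp(-qT) = 1.0000000000; exp(-rT) = 0.9263529143
Gamma = exp(-qT) * phi(d1) / (S * sigma * sqrt(T)) = 1.0000000000 * 0.3830179687 / (11.3600 * 0.4700 * 1.2247448714) = 0.058573

Answer: Gamma = 0.058573


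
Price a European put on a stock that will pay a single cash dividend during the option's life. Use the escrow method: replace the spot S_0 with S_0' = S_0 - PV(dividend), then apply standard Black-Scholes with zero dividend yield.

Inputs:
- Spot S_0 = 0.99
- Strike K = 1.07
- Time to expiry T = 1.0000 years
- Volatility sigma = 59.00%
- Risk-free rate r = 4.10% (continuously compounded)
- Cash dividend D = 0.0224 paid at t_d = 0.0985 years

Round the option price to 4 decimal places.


PV(D) = D * exp(-r * t_d) = 0.0224 * 0.99596964 = 0.02230972
S_0' = S_0 - PV(D) = 0.9900 - 0.02230972 = 0.96769028
d1 = (ln(S_0'/K) + (r + sigma^2/2)*T) / (sigma*sqrt(T)) = 0.19414941
d2 = d1 - sigma*sqrt(T) = -0.39585059
exp(-rT) = 0.95982913
N(-d1) = 0.42302945; N(-d2) = 0.65389237
P = K * exp(-rT) * N(-d2) - S_0' * N(-d1) = 1.0700 * 0.95982913 * 0.65389237 - 0.96769028 * 0.42302945 = 0.2622

Answer: Price = 0.2622


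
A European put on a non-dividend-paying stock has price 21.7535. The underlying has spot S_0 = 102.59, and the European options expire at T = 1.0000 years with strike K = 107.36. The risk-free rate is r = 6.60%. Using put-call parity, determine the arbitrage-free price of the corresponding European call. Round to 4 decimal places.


Answer: Call price = 23.8405

Derivation:
Put-call parity: C - P = S_0 * exp(-qT) - K * exp(-rT).
S_0 * exp(-qT) = 102.5900 * 1.00000000 = 102.59000000
K * exp(-rT) = 107.3600 * 0.93613086 = 100.50300959
C = P + S*exp(-qT) - K*exp(-rT)
C = 21.7535 + 102.59000000 - 100.50300959 = 23.8405


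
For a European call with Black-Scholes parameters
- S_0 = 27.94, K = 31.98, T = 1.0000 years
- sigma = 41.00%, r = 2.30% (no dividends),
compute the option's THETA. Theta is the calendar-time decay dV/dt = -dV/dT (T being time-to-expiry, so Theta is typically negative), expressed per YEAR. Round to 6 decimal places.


d1 = -0.0682959843; d2 = -0.4782959843
phi(d1) = 0.3980129630; exp(-qT) = 1.0000000000; exp(-rT) = 0.9772624838
Theta = -S*exp(-qT)*phi(d1)*sigma/(2*sqrt(T)) - r*K*exp(-rT)*N(d2) + q*S*exp(-qT)*N(d1)
N(d1) = 0.4727750104; N(d2) = 0.3162197771; sqrt(T) = 1.0000000000
Term 1 = -27.9400 * 1.0000000000 * 0.3980129630 * 0.4100 / (2 * 1.0000000000) = -2.2796988482
Term 2 = -0.0230 * 31.9800 * 0.9772624838 * 0.3162197771 = -0.2273037238
Term 3 = 0 (no dividend yield, q = 0)
Theta = -2.2796988482 + (-0.2273037238) + (0.0000000000) = -2.507003

Answer: Theta = -2.507003


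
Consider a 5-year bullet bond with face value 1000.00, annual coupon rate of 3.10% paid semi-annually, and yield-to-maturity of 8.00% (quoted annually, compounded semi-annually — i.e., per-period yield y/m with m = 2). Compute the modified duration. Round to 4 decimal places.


Coupon per period c = face * coupon_rate / m = 15.500000
Periods per year m = 2; per-period yield y/m = 0.040000
Number of cashflows N = 10
Cashflows (t years, CF_t, discount factor 1/(1+y/m)^(m*t), PV):
  t = 0.5000: CF_t = 15.500000, DF = 0.961538, PV = 14.903846
  t = 1.0000: CF_t = 15.500000, DF = 0.924556, PV = 14.330621
  t = 1.5000: CF_t = 15.500000, DF = 0.888996, PV = 13.779444
  t = 2.0000: CF_t = 15.500000, DF = 0.854804, PV = 13.249465
  t = 2.5000: CF_t = 15.500000, DF = 0.821927, PV = 12.739870
  t = 3.0000: CF_t = 15.500000, DF = 0.790315, PV = 12.249875
  t = 3.5000: CF_t = 15.500000, DF = 0.759918, PV = 11.778726
  t = 4.0000: CF_t = 15.500000, DF = 0.730690, PV = 11.325698
  t = 4.5000: CF_t = 15.500000, DF = 0.702587, PV = 10.890094
  t = 5.0000: CF_t = 1015.500000, DF = 0.675564, PV = 686.035413
Price P = sum_t PV_t = 801.283053
First compute Macaulay numerator sum_t t * PV_t:
  t * PV_t at t = 0.5000: 7.451923
  t * PV_t at t = 1.0000: 14.330621
  t * PV_t at t = 1.5000: 20.669165
  t * PV_t at t = 2.0000: 26.498930
  t * PV_t at t = 2.5000: 31.849675
  t * PV_t at t = 3.0000: 36.749625
  t * PV_t at t = 3.5000: 41.225541
  t * PV_t at t = 4.0000: 45.302793
  t * PV_t at t = 4.5000: 49.005425
  t * PV_t at t = 5.0000: 3430.177067
Macaulay duration D = 3703.260767 / 801.283053 = 4.621664
Modified duration = D / (1 + y/m) = 4.621664 / (1 + 0.040000) = 4.443907

Answer: Modified duration = 4.4439


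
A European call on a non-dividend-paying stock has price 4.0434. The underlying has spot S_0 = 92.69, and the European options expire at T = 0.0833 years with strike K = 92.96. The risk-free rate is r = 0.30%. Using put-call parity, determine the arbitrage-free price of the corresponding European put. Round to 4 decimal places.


Put-call parity: C - P = S_0 * exp(-qT) - K * exp(-rT).
S_0 * exp(-qT) = 92.6900 * 1.00000000 = 92.69000000
K * exp(-rT) = 92.9600 * 0.99975013 = 92.93677220
P = C - S*exp(-qT) + K*exp(-rT)
P = 4.0434 - 92.69000000 + 92.93677220 = 4.2902

Answer: Put price = 4.2902


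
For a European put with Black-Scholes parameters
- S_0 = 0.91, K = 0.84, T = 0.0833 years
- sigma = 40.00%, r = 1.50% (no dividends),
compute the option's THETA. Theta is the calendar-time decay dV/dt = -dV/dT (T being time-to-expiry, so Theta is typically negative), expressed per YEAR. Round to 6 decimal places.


Answer: Theta = -0.184939

Derivation:
d1 = 0.7618754930; d2 = 0.6464285355
phi(d1) = 0.2984461792; exp(-qT) = 1.0000000000; exp(-rT) = 0.9987512803
Theta = -S*exp(-qT)*phi(d1)*sigma/(2*sqrt(T)) + r*K*exp(-rT)*N(-d2) - q*S*exp(-qT)*N(-d1)
N(-d1) = 0.2230671590; N(-d2) = 0.2590009326; sqrt(T) = 0.2886173938
Term 1 = -0.9100 * 1.0000000000 * 0.2984461792 * 0.4000 / (2 * 0.2886173938) = -0.1881979596
Term 2 = 0.0150 * 0.8400 * 0.9987512803 * 0.2590009326 = 0.0032593367
Term 3 = 0 (no dividend yield, q = 0)
Theta = -0.1881979596 + (0.0032593367) + (0.0000000000) = -0.184939


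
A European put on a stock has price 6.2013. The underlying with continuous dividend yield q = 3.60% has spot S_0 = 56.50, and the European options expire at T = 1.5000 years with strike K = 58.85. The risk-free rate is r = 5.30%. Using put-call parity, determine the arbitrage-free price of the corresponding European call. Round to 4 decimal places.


Answer: Call price = 5.3786

Derivation:
Put-call parity: C - P = S_0 * exp(-qT) - K * exp(-rT).
S_0 * exp(-qT) = 56.5000 * 0.94743211 = 53.52991402
K * exp(-rT) = 58.8500 * 0.92357802 = 54.35256648
C = P + S*exp(-qT) - K*exp(-rT)
C = 6.2013 + 53.52991402 - 54.35256648 = 5.3786


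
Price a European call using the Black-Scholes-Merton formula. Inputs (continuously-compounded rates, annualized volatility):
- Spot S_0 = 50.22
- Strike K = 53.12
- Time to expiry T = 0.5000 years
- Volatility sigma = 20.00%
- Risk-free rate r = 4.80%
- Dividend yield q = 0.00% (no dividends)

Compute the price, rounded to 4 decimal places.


Answer: Price = 2.1309

Derivation:
d1 = (ln(S/K) + (r - q + 0.5*sigma^2) * T) / (sigma * sqrt(T)) = -0.15655451
d2 = d1 - sigma * sqrt(T) = -0.29797587
exp(-rT) = 0.97628571; exp(-qT) = 1.00000000
C = S_0 * exp(-qT) * N(d1) - K * exp(-rT) * N(d2)
N(d1) = 0.43779798; N(d2) = 0.38286079
C = 50.2200 * 1.00000000 * 0.43779798 - 53.1200 * 0.97628571 * 0.38286079 = 2.1309


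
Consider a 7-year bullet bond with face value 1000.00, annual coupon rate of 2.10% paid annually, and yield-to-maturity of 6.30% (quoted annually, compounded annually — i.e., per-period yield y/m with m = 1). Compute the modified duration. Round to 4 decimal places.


Coupon per period c = face * coupon_rate / m = 21.000000
Periods per year m = 1; per-period yield y/m = 0.063000
Number of cashflows N = 7
Cashflows (t years, CF_t, discount factor 1/(1+y/m)^(m*t), PV):
  t = 1.0000: CF_t = 21.000000, DF = 0.940734, PV = 19.755409
  t = 2.0000: CF_t = 21.000000, DF = 0.884980, PV = 18.584581
  t = 3.0000: CF_t = 21.000000, DF = 0.832531, PV = 17.483143
  t = 4.0000: CF_t = 21.000000, DF = 0.783190, PV = 16.446983
  t = 5.0000: CF_t = 21.000000, DF = 0.736773, PV = 15.472232
  t = 6.0000: CF_t = 21.000000, DF = 0.693107, PV = 14.555251
  t = 7.0000: CF_t = 1021.000000, DF = 0.652029, PV = 665.721971
Price P = sum_t PV_t = 768.019570
First compute Macaulay numerator sum_t t * PV_t:
  t * PV_t at t = 1.0000: 19.755409
  t * PV_t at t = 2.0000: 37.169161
  t * PV_t at t = 3.0000: 52.449428
  t * PV_t at t = 4.0000: 65.787931
  t * PV_t at t = 5.0000: 77.361161
  t * PV_t at t = 6.0000: 87.331508
  t * PV_t at t = 7.0000: 4660.053798
Macaulay duration D = 4999.908396 / 768.019570 = 6.510132
Modified duration = D / (1 + y/m) = 6.510132 / (1 + 0.063000) = 6.124301

Answer: Modified duration = 6.1243


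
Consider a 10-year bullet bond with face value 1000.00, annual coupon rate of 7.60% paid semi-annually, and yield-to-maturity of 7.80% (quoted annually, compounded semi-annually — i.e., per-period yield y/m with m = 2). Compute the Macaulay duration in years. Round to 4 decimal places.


Coupon per period c = face * coupon_rate / m = 38.000000
Periods per year m = 2; per-period yield y/m = 0.039000
Number of cashflows N = 20
Cashflows (t years, CF_t, discount factor 1/(1+y/m)^(m*t), PV):
  t = 0.5000: CF_t = 38.000000, DF = 0.962464, PV = 36.573628
  t = 1.0000: CF_t = 38.000000, DF = 0.926337, PV = 35.200797
  t = 1.5000: CF_t = 38.000000, DF = 0.891566, PV = 33.879497
  t = 2.0000: CF_t = 38.000000, DF = 0.858100, PV = 32.607793
  t = 2.5000: CF_t = 38.000000, DF = 0.825890, PV = 31.383824
  t = 3.0000: CF_t = 38.000000, DF = 0.794889, PV = 30.205798
  t = 3.5000: CF_t = 38.000000, DF = 0.765052, PV = 29.071990
  t = 4.0000: CF_t = 38.000000, DF = 0.736335, PV = 27.980741
  t = 4.5000: CF_t = 38.000000, DF = 0.708696, PV = 26.930454
  t = 5.0000: CF_t = 38.000000, DF = 0.682094, PV = 25.919590
  t = 5.5000: CF_t = 38.000000, DF = 0.656491, PV = 24.946670
  t = 6.0000: CF_t = 38.000000, DF = 0.631849, PV = 24.010269
  t = 6.5000: CF_t = 38.000000, DF = 0.608132, PV = 23.109017
  t = 7.0000: CF_t = 38.000000, DF = 0.585305, PV = 22.241595
  t = 7.5000: CF_t = 38.000000, DF = 0.563335, PV = 21.406733
  t = 8.0000: CF_t = 38.000000, DF = 0.542190, PV = 20.603207
  t = 8.5000: CF_t = 38.000000, DF = 0.521838, PV = 19.829844
  t = 9.0000: CF_t = 38.000000, DF = 0.502250, PV = 19.085509
  t = 9.5000: CF_t = 38.000000, DF = 0.483398, PV = 18.369113
  t = 10.0000: CF_t = 1038.000000, DF = 0.465253, PV = 482.932466
Price P = sum_t PV_t = 986.288535
Macaulay numerator sum_t t * PV_t:
  t * PV_t at t = 0.5000: 18.286814
  t * PV_t at t = 1.0000: 35.200797
  t * PV_t at t = 1.5000: 50.819246
  t * PV_t at t = 2.0000: 65.215586
  t * PV_t at t = 2.5000: 78.459560
  t * PV_t at t = 3.0000: 90.617393
  t * PV_t at t = 3.5000: 101.751966
  t * PV_t at t = 4.0000: 111.922965
  t * PV_t at t = 4.5000: 121.187041
  t * PV_t at t = 5.0000: 129.597948
  t * PV_t at t = 5.5000: 137.206682
  t * PV_t at t = 6.0000: 144.061614
  t * PV_t at t = 6.5000: 150.208613
  t * PV_t at t = 7.0000: 155.691166
  t * PV_t at t = 7.5000: 160.550494
  t * PV_t at t = 8.0000: 164.825660
  t * PV_t at t = 8.5000: 168.553670
  t * PV_t at t = 9.0000: 171.769579
  t * PV_t at t = 9.5000: 174.506576
  t * PV_t at t = 10.0000: 4829.324657
Macaulay duration D = (sum_t t * PV_t) / P = 7059.758028 / 986.288535 = 7.157903

Answer: Macaulay duration = 7.1579 years


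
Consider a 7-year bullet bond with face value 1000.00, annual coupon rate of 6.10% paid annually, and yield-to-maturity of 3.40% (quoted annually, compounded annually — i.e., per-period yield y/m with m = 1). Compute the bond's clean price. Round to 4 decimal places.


Answer: Price = 1165.7106

Derivation:
Coupon per period c = face * coupon_rate / m = 61.000000
Periods per year m = 1; per-period yield y/m = 0.034000
Number of cashflows N = 7
Cashflows (t years, CF_t, discount factor 1/(1+y/m)^(m*t), PV):
  t = 1.0000: CF_t = 61.000000, DF = 0.967118, PV = 58.994197
  t = 2.0000: CF_t = 61.000000, DF = 0.935317, PV = 57.054349
  t = 3.0000: CF_t = 61.000000, DF = 0.904562, PV = 55.178288
  t = 4.0000: CF_t = 61.000000, DF = 0.874818, PV = 53.363915
  t = 5.0000: CF_t = 61.000000, DF = 0.846052, PV = 51.609202
  t = 6.0000: CF_t = 61.000000, DF = 0.818233, PV = 49.912187
  t = 7.0000: CF_t = 1061.000000, DF = 0.791327, PV = 839.598420
Price P = sum_t PV_t = 1165.710558


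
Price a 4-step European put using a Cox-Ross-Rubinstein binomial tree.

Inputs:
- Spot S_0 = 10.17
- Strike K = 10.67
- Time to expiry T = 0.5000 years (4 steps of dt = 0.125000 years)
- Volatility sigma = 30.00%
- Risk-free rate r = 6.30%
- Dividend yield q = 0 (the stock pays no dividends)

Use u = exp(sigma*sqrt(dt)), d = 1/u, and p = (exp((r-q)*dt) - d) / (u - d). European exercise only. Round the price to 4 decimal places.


dt = T/N = 0.125000
u = exp(sigma*sqrt(dt)) = 1.111895; d = 1/u = 0.899365
p = (exp((r-q)*dt) - d) / (u - d) = 0.510708
Discount per step: exp(-r*dt) = 0.992156
Stock lattice S(k, i) with i counting down-moves:
  k=0: S(0,0) = 10.1700
  k=1: S(1,0) = 11.3080; S(1,1) = 9.1465
  k=2: S(2,0) = 12.5733; S(2,1) = 10.1700; S(2,2) = 8.2261
  k=3: S(3,0) = 13.9802; S(3,1) = 11.3080; S(3,2) = 9.1465; S(3,3) = 7.3983
  k=4: S(4,0) = 15.5445; S(4,1) = 12.5733; S(4,2) = 10.1700; S(4,3) = 8.2261; S(4,4) = 6.6537
Terminal payoffs V(N, i) = max(K - S_T, 0):
  V(4,0) = 0.000000; V(4,1) = 0.000000; V(4,2) = 0.500000; V(4,3) = 2.443915; V(4,4) = 4.016266
Backward induction: V(k, i) = exp(-r*dt) * [p * V(k+1, i) + (1-p) * V(k+1, i+1)].
  V(3,0) = exp(-r*dt) * [p*0.000000 + (1-p)*0.000000] = 0.000000
  V(3,1) = exp(-r*dt) * [p*0.000000 + (1-p)*0.500000] = 0.242727
  V(3,2) = exp(-r*dt) * [p*0.500000 + (1-p)*2.443915] = 1.439759
  V(3,3) = exp(-r*dt) * [p*2.443915 + (1-p)*4.016266] = 3.188049
  V(2,0) = exp(-r*dt) * [p*0.000000 + (1-p)*0.242727] = 0.117833
  V(2,1) = exp(-r*dt) * [p*0.242727 + (1-p)*1.439759] = 0.821927
  V(2,2) = exp(-r*dt) * [p*1.439759 + (1-p)*3.188049] = 2.277179
  V(1,0) = exp(-r*dt) * [p*0.117833 + (1-p)*0.821927] = 0.458713
  V(1,1) = exp(-r*dt) * [p*0.821927 + (1-p)*2.277179] = 1.521937
  V(0,0) = exp(-r*dt) * [p*0.458713 + (1-p)*1.521937] = 0.971261

Answer: Price = V(0,0) = 0.9713


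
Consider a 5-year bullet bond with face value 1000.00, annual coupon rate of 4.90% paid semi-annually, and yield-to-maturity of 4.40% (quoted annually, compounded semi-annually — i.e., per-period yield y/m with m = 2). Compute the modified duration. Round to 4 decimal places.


Coupon per period c = face * coupon_rate / m = 24.500000
Periods per year m = 2; per-period yield y/m = 0.022000
Number of cashflows N = 10
Cashflows (t years, CF_t, discount factor 1/(1+y/m)^(m*t), PV):
  t = 0.5000: CF_t = 24.500000, DF = 0.978474, PV = 23.972603
  t = 1.0000: CF_t = 24.500000, DF = 0.957411, PV = 23.456558
  t = 1.5000: CF_t = 24.500000, DF = 0.936801, PV = 22.951623
  t = 2.0000: CF_t = 24.500000, DF = 0.916635, PV = 22.457557
  t = 2.5000: CF_t = 24.500000, DF = 0.896903, PV = 21.974126
  t = 3.0000: CF_t = 24.500000, DF = 0.877596, PV = 21.501102
  t = 3.5000: CF_t = 24.500000, DF = 0.858704, PV = 21.038260
  t = 4.0000: CF_t = 24.500000, DF = 0.840220, PV = 20.585381
  t = 4.5000: CF_t = 24.500000, DF = 0.822133, PV = 20.142252
  t = 5.0000: CF_t = 1024.500000, DF = 0.804435, PV = 824.143817
Price P = sum_t PV_t = 1022.223278
First compute Macaulay numerator sum_t t * PV_t:
  t * PV_t at t = 0.5000: 11.986301
  t * PV_t at t = 1.0000: 23.456558
  t * PV_t at t = 1.5000: 34.427434
  t * PV_t at t = 2.0000: 44.915113
  t * PV_t at t = 2.5000: 54.935314
  t * PV_t at t = 3.0000: 64.503305
  t * PV_t at t = 3.5000: 73.633909
  t * PV_t at t = 4.0000: 82.341526
  t * PV_t at t = 4.5000: 90.640133
  t * PV_t at t = 5.0000: 4120.719085
Macaulay duration D = 4601.558679 / 1022.223278 = 4.501520
Modified duration = D / (1 + y/m) = 4.501520 / (1 + 0.022000) = 4.404619

Answer: Modified duration = 4.4046


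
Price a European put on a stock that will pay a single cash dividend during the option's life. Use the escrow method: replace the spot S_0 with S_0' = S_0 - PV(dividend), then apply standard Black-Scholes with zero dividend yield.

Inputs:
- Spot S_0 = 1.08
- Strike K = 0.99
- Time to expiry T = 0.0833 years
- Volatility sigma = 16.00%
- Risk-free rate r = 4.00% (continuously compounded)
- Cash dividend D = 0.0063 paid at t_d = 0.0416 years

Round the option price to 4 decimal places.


Answer: Price = 0.0006

Derivation:
PV(D) = D * exp(-r * t_d) = 0.0063 * 0.99833738 = 0.00628953
S_0' = S_0 - PV(D) = 1.0800 - 0.00628953 = 1.07371047
d1 = (ln(S_0'/K) + (r + sigma^2/2)*T) / (sigma*sqrt(T)) = 1.85299294
d2 = d1 - sigma*sqrt(T) = 1.80681415
exp(-rT) = 0.99667354
N(-d1) = 0.03194169; N(-d2) = 0.03539563
P = K * exp(-rT) * N(-d2) - S_0' * N(-d1) = 0.9900 * 0.99667354 * 0.03539563 - 1.07371047 * 0.03194169 = 0.0006


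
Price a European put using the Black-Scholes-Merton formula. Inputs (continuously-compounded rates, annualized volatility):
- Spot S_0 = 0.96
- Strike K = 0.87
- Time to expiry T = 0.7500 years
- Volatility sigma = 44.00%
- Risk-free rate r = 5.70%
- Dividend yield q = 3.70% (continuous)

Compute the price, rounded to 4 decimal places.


d1 = (ln(S/K) + (r - q + 0.5*sigma^2) * T) / (sigma * sqrt(T)) = 0.48822857
d2 = d1 - sigma * sqrt(T) = 0.10717740
exp(-rT) = 0.95815090; exp(-qT) = 0.97263149
P = K * exp(-rT) * N(-d2) - S_0 * exp(-qT) * N(-d1)
N(-d1) = 0.31269397; N(-d2) = 0.45732412
P = 0.8700 * 0.95815090 * 0.45732412 - 0.9600 * 0.97263149 * 0.31269397 = 0.0893

Answer: Price = 0.0893


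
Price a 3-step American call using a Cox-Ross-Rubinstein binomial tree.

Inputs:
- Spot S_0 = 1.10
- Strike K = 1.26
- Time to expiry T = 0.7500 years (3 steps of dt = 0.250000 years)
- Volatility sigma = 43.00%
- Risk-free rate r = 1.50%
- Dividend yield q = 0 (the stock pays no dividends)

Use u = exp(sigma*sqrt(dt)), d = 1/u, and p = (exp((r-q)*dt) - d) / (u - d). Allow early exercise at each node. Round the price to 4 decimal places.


Answer: Price = V(0,0) = 0.1128

Derivation:
dt = T/N = 0.250000
u = exp(sigma*sqrt(dt)) = 1.239862; d = 1/u = 0.806541
p = (exp((r-q)*dt) - d) / (u - d) = 0.455126
Discount per step: exp(-r*dt) = 0.996257
Stock lattice S(k, i) with i counting down-moves:
  k=0: S(0,0) = 1.1000
  k=1: S(1,0) = 1.3638; S(1,1) = 0.8872
  k=2: S(2,0) = 1.6910; S(2,1) = 1.1000; S(2,2) = 0.7156
  k=3: S(3,0) = 2.0966; S(3,1) = 1.3638; S(3,2) = 0.8872; S(3,3) = 0.5771
Terminal payoffs V(N, i) = max(S_T - K, 0):
  V(3,0) = 0.836586; V(3,1) = 0.103848; V(3,2) = 0.000000; V(3,3) = 0.000000
Backward induction: V(k, i) = exp(-r*dt) * [p * V(k+1, i) + (1-p) * V(k+1, i+1)]; then take max(V_cont, immediate exercise) for American.
  V(2,0) = exp(-r*dt) * [p*0.836586 + (1-p)*0.103848] = 0.435699; exercise = 0.430983; V(2,0) = max -> 0.435699
  V(2,1) = exp(-r*dt) * [p*0.103848 + (1-p)*0.000000] = 0.047087; exercise = 0.000000; V(2,1) = max -> 0.047087
  V(2,2) = exp(-r*dt) * [p*0.000000 + (1-p)*0.000000] = 0.000000; exercise = 0.000000; V(2,2) = max -> 0.000000
  V(1,0) = exp(-r*dt) * [p*0.435699 + (1-p)*0.047087] = 0.223117; exercise = 0.103848; V(1,0) = max -> 0.223117
  V(1,1) = exp(-r*dt) * [p*0.047087 + (1-p)*0.000000] = 0.021350; exercise = 0.000000; V(1,1) = max -> 0.021350
  V(0,0) = exp(-r*dt) * [p*0.223117 + (1-p)*0.021350] = 0.112756; exercise = 0.000000; V(0,0) = max -> 0.112756


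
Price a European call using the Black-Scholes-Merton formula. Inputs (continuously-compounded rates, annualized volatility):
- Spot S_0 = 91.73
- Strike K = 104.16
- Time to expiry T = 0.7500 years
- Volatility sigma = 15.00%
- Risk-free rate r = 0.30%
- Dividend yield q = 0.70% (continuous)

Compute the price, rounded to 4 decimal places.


Answer: Price = 1.0499

Derivation:
d1 = (ln(S/K) + (r - q + 0.5*sigma^2) * T) / (sigma * sqrt(T)) = -0.93639439
d2 = d1 - sigma * sqrt(T) = -1.06629820
exp(-rT) = 0.99775253; exp(-qT) = 0.99476376
C = S_0 * exp(-qT) * N(d1) - K * exp(-rT) * N(d2)
N(d1) = 0.17453508; N(d2) = 0.14314443
C = 91.7300 * 0.99476376 * 0.17453508 - 104.1600 * 0.99775253 * 0.14314443 = 1.0499


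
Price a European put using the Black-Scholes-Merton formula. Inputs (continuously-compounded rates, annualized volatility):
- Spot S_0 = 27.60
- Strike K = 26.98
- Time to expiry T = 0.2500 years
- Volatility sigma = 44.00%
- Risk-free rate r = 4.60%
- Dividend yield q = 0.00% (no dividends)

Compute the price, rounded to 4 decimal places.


Answer: Price = 1.9412

Derivation:
d1 = (ln(S/K) + (r - q + 0.5*sigma^2) * T) / (sigma * sqrt(T)) = 0.26554510
d2 = d1 - sigma * sqrt(T) = 0.04554510
exp(-rT) = 0.98856587; exp(-qT) = 1.00000000
P = K * exp(-rT) * N(-d2) - S_0 * exp(-qT) * N(-d1)
N(-d1) = 0.39529479; N(-d2) = 0.48183641
P = 26.9800 * 0.98856587 * 0.48183641 - 27.6000 * 1.00000000 * 0.39529479 = 1.9412


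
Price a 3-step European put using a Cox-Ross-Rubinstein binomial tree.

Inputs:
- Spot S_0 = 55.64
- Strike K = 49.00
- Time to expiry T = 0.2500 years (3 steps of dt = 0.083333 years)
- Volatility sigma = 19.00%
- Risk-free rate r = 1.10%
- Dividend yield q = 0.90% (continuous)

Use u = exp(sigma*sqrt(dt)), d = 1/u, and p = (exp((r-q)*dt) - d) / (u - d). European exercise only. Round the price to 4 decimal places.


Answer: Price = V(0,0) = 0.2414

Derivation:
dt = T/N = 0.083333
u = exp(sigma*sqrt(dt)) = 1.056380; d = 1/u = 0.946629
p = (exp((r-q)*dt) - d) / (u - d) = 0.487810
Discount per step: exp(-r*dt) = 0.999084
Stock lattice S(k, i) with i counting down-moves:
  k=0: S(0,0) = 55.6400
  k=1: S(1,0) = 58.7770; S(1,1) = 52.6704
  k=2: S(2,0) = 62.0909; S(2,1) = 55.6400; S(2,2) = 49.8593
  k=3: S(3,0) = 65.5916; S(3,1) = 58.7770; S(3,2) = 52.6704; S(3,3) = 47.1983
Terminal payoffs V(N, i) = max(K - S_T, 0):
  V(3,0) = 0.000000; V(3,1) = 0.000000; V(3,2) = 0.000000; V(3,3) = 1.801716
Backward induction: V(k, i) = exp(-r*dt) * [p * V(k+1, i) + (1-p) * V(k+1, i+1)].
  V(2,0) = exp(-r*dt) * [p*0.000000 + (1-p)*0.000000] = 0.000000
  V(2,1) = exp(-r*dt) * [p*0.000000 + (1-p)*0.000000] = 0.000000
  V(2,2) = exp(-r*dt) * [p*0.000000 + (1-p)*1.801716] = 0.921975
  V(1,0) = exp(-r*dt) * [p*0.000000 + (1-p)*0.000000] = 0.000000
  V(1,1) = exp(-r*dt) * [p*0.000000 + (1-p)*0.921975] = 0.471794
  V(0,0) = exp(-r*dt) * [p*0.000000 + (1-p)*0.471794] = 0.241427


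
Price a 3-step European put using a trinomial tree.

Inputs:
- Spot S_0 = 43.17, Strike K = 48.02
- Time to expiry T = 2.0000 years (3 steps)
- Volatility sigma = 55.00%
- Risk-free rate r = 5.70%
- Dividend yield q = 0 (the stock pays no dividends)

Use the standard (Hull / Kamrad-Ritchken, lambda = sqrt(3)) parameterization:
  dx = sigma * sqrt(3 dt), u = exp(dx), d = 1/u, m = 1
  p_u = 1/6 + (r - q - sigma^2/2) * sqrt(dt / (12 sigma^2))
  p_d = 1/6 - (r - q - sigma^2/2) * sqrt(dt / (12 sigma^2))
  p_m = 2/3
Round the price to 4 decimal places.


dt = T/N = 0.666667; dx = sigma*sqrt(3*dt) = 0.777817
u = exp(dx) = 2.176716; d = 1/u = 0.459408
p_u = 0.126276, p_m = 0.666667, p_d = 0.207057
Discount per step: exp(-r*dt) = 0.962713
Stock lattice S(k, j) with j the centered position index:
  k=0: S(0,+0) = 43.1700
  k=1: S(1,-1) = 19.8326; S(1,+0) = 43.1700; S(1,+1) = 93.9688
  k=2: S(2,-2) = 9.1113; S(2,-1) = 19.8326; S(2,+0) = 43.1700; S(2,+1) = 93.9688; S(2,+2) = 204.5435
  k=3: S(3,-3) = 4.1858; S(3,-2) = 9.1113; S(3,-1) = 19.8326; S(3,+0) = 43.1700; S(3,+1) = 93.9688; S(3,+2) = 204.5435; S(3,+3) = 445.2332
Terminal payoffs V(N, j) = max(K - S_T, 0):
  V(3,-3) = 43.834218; V(3,-2) = 38.908741; V(3,-1) = 28.187374; V(3,+0) = 4.850000; V(3,+1) = 0.000000; V(3,+2) = 0.000000; V(3,+3) = 0.000000
Backward induction: V(k, j) = exp(-r*dt) * [p_u * V(k+1, j+1) + p_m * V(k+1, j) + p_d * V(k+1, j-1)]
  V(2,-2) = exp(-r*dt) * [p_u*28.187374 + p_m*38.908741 + p_d*43.834218] = 37.136409
  V(2,-1) = exp(-r*dt) * [p_u*4.850000 + p_m*28.187374 + p_d*38.908741] = 26.436450
  V(2,+0) = exp(-r*dt) * [p_u*0.000000 + p_m*4.850000 + p_d*28.187374] = 8.731556
  V(2,+1) = exp(-r*dt) * [p_u*0.000000 + p_m*0.000000 + p_d*4.850000] = 0.966784
  V(2,+2) = exp(-r*dt) * [p_u*0.000000 + p_m*0.000000 + p_d*0.000000] = 0.000000
  V(1,-1) = exp(-r*dt) * [p_u*8.731556 + p_m*26.436450 + p_d*37.136409] = 25.431271
  V(1,+0) = exp(-r*dt) * [p_u*0.966784 + p_m*8.731556 + p_d*26.436450] = 10.991277
  V(1,+1) = exp(-r*dt) * [p_u*0.000000 + p_m*0.966784 + p_d*8.731556] = 2.361012
  V(0,+0) = exp(-r*dt) * [p_u*2.361012 + p_m*10.991277 + p_d*25.431271] = 12.410709

Answer: Price = V(0,0) = 12.4107


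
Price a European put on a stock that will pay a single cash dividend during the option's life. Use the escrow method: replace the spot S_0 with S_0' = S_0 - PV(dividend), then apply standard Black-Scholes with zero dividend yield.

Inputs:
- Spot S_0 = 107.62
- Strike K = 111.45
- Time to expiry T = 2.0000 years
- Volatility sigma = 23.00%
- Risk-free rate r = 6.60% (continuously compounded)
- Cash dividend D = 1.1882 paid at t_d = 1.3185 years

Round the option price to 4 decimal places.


PV(D) = D * exp(-r * t_d) = 1.1882 * 0.91665785 = 1.08917285
S_0' = S_0 - PV(D) = 107.6200 - 1.08917285 = 106.53082715
d1 = (ln(S_0'/K) + (r + sigma^2/2)*T) / (sigma*sqrt(T)) = 0.42966987
d2 = d1 - sigma*sqrt(T) = 0.10440075
exp(-rT) = 0.87634100
N(-d1) = 0.33371790; N(-d2) = 0.45842566
P = K * exp(-rT) * N(-d2) - S_0' * N(-d1) = 111.4500 * 0.87634100 * 0.45842566 - 106.53082715 * 0.33371790 = 9.2224

Answer: Price = 9.2224


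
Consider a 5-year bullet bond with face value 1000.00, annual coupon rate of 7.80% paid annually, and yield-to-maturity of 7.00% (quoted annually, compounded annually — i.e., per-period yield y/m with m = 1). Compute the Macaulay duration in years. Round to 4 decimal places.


Answer: Macaulay duration = 4.3389 years

Derivation:
Coupon per period c = face * coupon_rate / m = 78.000000
Periods per year m = 1; per-period yield y/m = 0.070000
Number of cashflows N = 5
Cashflows (t years, CF_t, discount factor 1/(1+y/m)^(m*t), PV):
  t = 1.0000: CF_t = 78.000000, DF = 0.934579, PV = 72.897196
  t = 2.0000: CF_t = 78.000000, DF = 0.873439, PV = 68.128221
  t = 3.0000: CF_t = 78.000000, DF = 0.816298, PV = 63.671234
  t = 4.0000: CF_t = 78.000000, DF = 0.762895, PV = 59.505827
  t = 5.0000: CF_t = 1078.000000, DF = 0.712986, PV = 768.599101
Price P = sum_t PV_t = 1032.801579
Macaulay numerator sum_t t * PV_t:
  t * PV_t at t = 1.0000: 72.897196
  t * PV_t at t = 2.0000: 136.256442
  t * PV_t at t = 3.0000: 191.013703
  t * PV_t at t = 4.0000: 238.023306
  t * PV_t at t = 5.0000: 3842.995507
Macaulay duration D = (sum_t t * PV_t) / P = 4481.186155 / 1032.801579 = 4.338865


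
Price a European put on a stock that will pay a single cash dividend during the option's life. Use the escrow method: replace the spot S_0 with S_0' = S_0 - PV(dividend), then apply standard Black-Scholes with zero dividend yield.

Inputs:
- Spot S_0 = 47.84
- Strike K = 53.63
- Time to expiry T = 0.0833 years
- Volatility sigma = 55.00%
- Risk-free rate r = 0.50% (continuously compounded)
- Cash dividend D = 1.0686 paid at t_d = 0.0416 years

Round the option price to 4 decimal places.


PV(D) = D * exp(-r * t_d) = 1.0686 * 0.99979202 = 1.06837775
S_0' = S_0 - PV(D) = 47.8400 - 1.06837775 = 46.77162225
d1 = (ln(S_0'/K) + (r + sigma^2/2)*T) / (sigma*sqrt(T)) = -0.77999666
d2 = d1 - sigma*sqrt(T) = -0.93873622
exp(-rT) = 0.99958359
N(-d1) = 0.78230358; N(-d2) = 0.82606690
P = K * exp(-rT) * N(-d2) - S_0' * N(-d1) = 53.6300 * 0.99958359 * 0.82606690 - 46.77162225 * 0.78230358 = 7.6939

Answer: Price = 7.6939
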